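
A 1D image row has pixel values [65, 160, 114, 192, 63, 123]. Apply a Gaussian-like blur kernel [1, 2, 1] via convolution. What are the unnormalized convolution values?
Convolve image row [65, 160, 114, 192, 63, 123] with kernel [1, 2, 1]: y[0] = 65×1 = 65; y[1] = 65×2 + 160×1 = 290; y[2] = 65×1 + 160×2 + 114×1 = 499; y[3] = 160×1 + 114×2 + 192×1 = 580; y[4] = 114×1 + 192×2 + 63×1 = 561; y[5] = 192×1 + 63×2 + 123×1 = 441; y[6] = 63×1 + 123×2 = 309; y[7] = 123×1 = 123 → [65, 290, 499, 580, 561, 441, 309, 123]. Normalization factor = sum(kernel) = 4.

[65, 290, 499, 580, 561, 441, 309, 123]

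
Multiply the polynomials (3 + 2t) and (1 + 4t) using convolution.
Ascending coefficients: a = [3, 2], b = [1, 4]. c[0] = 3×1 = 3; c[1] = 3×4 + 2×1 = 14; c[2] = 2×4 = 8. Result coefficients: [3, 14, 8] → 3 + 14t + 8t^2

3 + 14t + 8t^2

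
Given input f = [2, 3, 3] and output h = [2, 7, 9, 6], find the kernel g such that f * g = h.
Output length 4 = len(f) + len(g) - 1 ⇒ len(g) = 2. Solve g forward using g[k] = (h[k] - Σ_{i≥1} f[i]·g[k-i]) / f[0]: g[0] = h[0] / f[0] = 2 / 2 = 1; g[1] = (h[1] - 3×1) / f[0] = (7 - 3×1) / 2 = 2. So g = [1, 2]. Forward-check [2, 3, 3] * [1, 2]: h[0] = 2×1 = 2; h[1] = 2×2 + 3×1 = 7; h[2] = 3×2 + 3×1 = 9; h[3] = 3×2 = 6 → [2, 7, 9, 6] ✓

[1, 2]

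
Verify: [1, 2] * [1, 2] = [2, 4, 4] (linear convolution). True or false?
Recompute linear convolution of [1, 2] and [1, 2]: y[0] = 1×1 = 1; y[1] = 1×2 + 2×1 = 4; y[2] = 2×2 = 4 → [1, 4, 4]. Compare to given [2, 4, 4]: they differ at index 0: given 2, correct 1, so answer: No

No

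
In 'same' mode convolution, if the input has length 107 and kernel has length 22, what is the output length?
'Same' mode returns an output with the same length as the input: 107

107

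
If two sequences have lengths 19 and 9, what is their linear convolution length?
Linear/full convolution length: m + n - 1 = 19 + 9 - 1 = 27

27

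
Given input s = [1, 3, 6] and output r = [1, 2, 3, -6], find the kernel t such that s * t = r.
Output length 4 = len(s) + len(t) - 1 ⇒ len(t) = 2. Solve t forward using t[k] = (r[k] - Σ_{i≥1} s[i]·t[k-i]) / s[0]: t[0] = r[0] / s[0] = 1 / 1 = 1; t[1] = (r[1] - 3×1) / s[0] = (2 - 3×1) / 1 = -1. So t = [1, -1]. Forward-check [1, 3, 6] * [1, -1]: r[0] = 1×1 = 1; r[1] = 1×-1 + 3×1 = 2; r[2] = 3×-1 + 6×1 = 3; r[3] = 6×-1 = -6 → [1, 2, 3, -6] ✓

[1, -1]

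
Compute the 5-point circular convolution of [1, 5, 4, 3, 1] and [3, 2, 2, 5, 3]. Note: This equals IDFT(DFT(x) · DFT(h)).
Either evaluate y[k] = Σ_j x[j]·h[(k-j) mod 5] directly, or use IDFT(DFT(x) · DFT(h)). y[0] = 1×3 + 5×3 + 4×5 + 3×2 + 1×2 = 46; y[1] = 1×2 + 5×3 + 4×3 + 3×5 + 1×2 = 46; y[2] = 1×2 + 5×2 + 4×3 + 3×3 + 1×5 = 38; y[3] = 1×5 + 5×2 + 4×2 + 3×3 + 1×3 = 35; y[4] = 1×3 + 5×5 + 4×2 + 3×2 + 1×3 = 45. Result: [46, 46, 38, 35, 45]

[46, 46, 38, 35, 45]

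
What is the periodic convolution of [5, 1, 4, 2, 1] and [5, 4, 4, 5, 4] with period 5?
Use y[k] = Σ_j s[j]·t[(k-j) mod 5]. y[0] = 5×5 + 1×4 + 4×5 + 2×4 + 1×4 = 61; y[1] = 5×4 + 1×5 + 4×4 + 2×5 + 1×4 = 55; y[2] = 5×4 + 1×4 + 4×5 + 2×4 + 1×5 = 57; y[3] = 5×5 + 1×4 + 4×4 + 2×5 + 1×4 = 59; y[4] = 5×4 + 1×5 + 4×4 + 2×4 + 1×5 = 54. Result: [61, 55, 57, 59, 54]

[61, 55, 57, 59, 54]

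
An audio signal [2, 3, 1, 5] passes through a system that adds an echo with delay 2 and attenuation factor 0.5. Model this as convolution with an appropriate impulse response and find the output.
Direct-path + delayed-attenuated-path model → impulse response h = [1, 0, 0.5] (1 at lag 0, 0.5 at lag 2). Output y[n] = x[n] + 0.5·x[n - 2] (with x[n] = 0 outside 0..3): y[0] = 2 + 0.5×0 = 2; y[1] = 3 + 0.5×0 = 3; y[2] = 1 + 0.5×2 = 2.0; y[3] = 5 + 0.5×3 = 6.5; y[4] = 0 + 0.5×1 = 0.5; y[5] = 0 + 0.5×5 = 2.5. So y = [2, 3, 2.0, 6.5, 0.5, 2.5]

[2, 3, 2.0, 6.5, 0.5, 2.5]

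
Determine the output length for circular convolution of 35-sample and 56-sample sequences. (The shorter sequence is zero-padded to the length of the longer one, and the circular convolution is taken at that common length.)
Circular convolution (zero-padding the shorter input) has length max(m, n) = max(35, 56) = 56

56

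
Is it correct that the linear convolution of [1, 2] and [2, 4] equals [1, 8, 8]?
Recompute linear convolution of [1, 2] and [2, 4]: y[0] = 1×2 = 2; y[1] = 1×4 + 2×2 = 8; y[2] = 2×4 = 8 → [2, 8, 8]. Compare to given [1, 8, 8]: they differ at index 0: given 1, correct 2, so answer: No

No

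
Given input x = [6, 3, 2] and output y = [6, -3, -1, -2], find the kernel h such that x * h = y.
Output length 4 = len(x) + len(h) - 1 ⇒ len(h) = 2. Solve h forward using h[k] = (y[k] - Σ_{i≥1} x[i]·h[k-i]) / x[0]: h[0] = y[0] / x[0] = 6 / 6 = 1; h[1] = (y[1] - 3×1) / x[0] = (-3 - 3×1) / 6 = -1. So h = [1, -1]. Forward-check [6, 3, 2] * [1, -1]: y[0] = 6×1 = 6; y[1] = 6×-1 + 3×1 = -3; y[2] = 3×-1 + 2×1 = -1; y[3] = 2×-1 = -2 → [6, -3, -1, -2] ✓

[1, -1]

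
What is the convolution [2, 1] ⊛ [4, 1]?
y[0] = 2×4 = 8; y[1] = 2×1 + 1×4 = 6; y[2] = 1×1 = 1

[8, 6, 1]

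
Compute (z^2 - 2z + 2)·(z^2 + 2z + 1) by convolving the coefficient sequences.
Ascending coefficients: a = [2, -2, 1], b = [1, 2, 1]. c[0] = 2×1 = 2; c[1] = 2×2 + -2×1 = 2; c[2] = 2×1 + -2×2 + 1×1 = -1; c[3] = -2×1 + 1×2 = 0; c[4] = 1×1 = 1. Result coefficients: [2, 2, -1, 0, 1] → z^4 - z^2 + 2z + 2

z^4 - z^2 + 2z + 2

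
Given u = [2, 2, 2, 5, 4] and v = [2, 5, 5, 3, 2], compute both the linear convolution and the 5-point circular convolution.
Linear: y_lin[0] = 2×2 = 4; y_lin[1] = 2×5 + 2×2 = 14; y_lin[2] = 2×5 + 2×5 + 2×2 = 24; y_lin[3] = 2×3 + 2×5 + 2×5 + 5×2 = 36; y_lin[4] = 2×2 + 2×3 + 2×5 + 5×5 + 4×2 = 53; y_lin[5] = 2×2 + 2×3 + 5×5 + 4×5 = 55; y_lin[6] = 2×2 + 5×3 + 4×5 = 39; y_lin[7] = 5×2 + 4×3 = 22; y_lin[8] = 4×2 = 8 → [4, 14, 24, 36, 53, 55, 39, 22, 8]. Circular (length 5): y[0] = 2×2 + 2×2 + 2×3 + 5×5 + 4×5 = 59; y[1] = 2×5 + 2×2 + 2×2 + 5×3 + 4×5 = 53; y[2] = 2×5 + 2×5 + 2×2 + 5×2 + 4×3 = 46; y[3] = 2×3 + 2×5 + 2×5 + 5×2 + 4×2 = 44; y[4] = 2×2 + 2×3 + 2×5 + 5×5 + 4×2 = 53 → [59, 53, 46, 44, 53]

Linear: [4, 14, 24, 36, 53, 55, 39, 22, 8], Circular: [59, 53, 46, 44, 53]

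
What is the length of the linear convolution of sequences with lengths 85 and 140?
Linear/full convolution length: m + n - 1 = 85 + 140 - 1 = 224

224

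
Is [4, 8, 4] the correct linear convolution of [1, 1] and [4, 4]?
Recompute linear convolution of [1, 1] and [4, 4]: y[0] = 1×4 = 4; y[1] = 1×4 + 1×4 = 8; y[2] = 1×4 = 4 → [4, 8, 4]. Given [4, 8, 4] matches, so answer: Yes

Yes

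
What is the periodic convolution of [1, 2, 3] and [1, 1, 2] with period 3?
Use y[k] = Σ_j x[j]·h[(k-j) mod 3]. y[0] = 1×1 + 2×2 + 3×1 = 8; y[1] = 1×1 + 2×1 + 3×2 = 9; y[2] = 1×2 + 2×1 + 3×1 = 7. Result: [8, 9, 7]

[8, 9, 7]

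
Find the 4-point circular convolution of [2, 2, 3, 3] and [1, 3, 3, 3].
Use y[k] = Σ_j u[j]·v[(k-j) mod 4]. y[0] = 2×1 + 2×3 + 3×3 + 3×3 = 26; y[1] = 2×3 + 2×1 + 3×3 + 3×3 = 26; y[2] = 2×3 + 2×3 + 3×1 + 3×3 = 24; y[3] = 2×3 + 2×3 + 3×3 + 3×1 = 24. Result: [26, 26, 24, 24]

[26, 26, 24, 24]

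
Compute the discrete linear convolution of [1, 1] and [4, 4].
y[0] = 1×4 = 4; y[1] = 1×4 + 1×4 = 8; y[2] = 1×4 = 4

[4, 8, 4]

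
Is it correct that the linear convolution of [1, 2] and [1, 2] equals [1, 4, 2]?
Recompute linear convolution of [1, 2] and [1, 2]: y[0] = 1×1 = 1; y[1] = 1×2 + 2×1 = 4; y[2] = 2×2 = 4 → [1, 4, 4]. Compare to given [1, 4, 2]: they differ at index 2: given 2, correct 4, so answer: No

No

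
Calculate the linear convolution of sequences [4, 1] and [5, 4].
y[0] = 4×5 = 20; y[1] = 4×4 + 1×5 = 21; y[2] = 1×4 = 4

[20, 21, 4]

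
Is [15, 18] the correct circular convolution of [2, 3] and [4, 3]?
Recompute circular convolution of [2, 3] and [4, 3]: y[0] = 2×4 + 3×3 = 17; y[1] = 2×3 + 3×4 = 18 → [17, 18]. Compare to given [15, 18]: they differ at index 0: given 15, correct 17, so answer: No

No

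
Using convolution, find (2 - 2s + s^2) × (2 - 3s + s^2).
Ascending coefficients: a = [2, -2, 1], b = [2, -3, 1]. c[0] = 2×2 = 4; c[1] = 2×-3 + -2×2 = -10; c[2] = 2×1 + -2×-3 + 1×2 = 10; c[3] = -2×1 + 1×-3 = -5; c[4] = 1×1 = 1. Result coefficients: [4, -10, 10, -5, 1] → 4 - 10s + 10s^2 - 5s^3 + s^4

4 - 10s + 10s^2 - 5s^3 + s^4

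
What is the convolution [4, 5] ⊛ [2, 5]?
y[0] = 4×2 = 8; y[1] = 4×5 + 5×2 = 30; y[2] = 5×5 = 25

[8, 30, 25]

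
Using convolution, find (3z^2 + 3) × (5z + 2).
Ascending coefficients: a = [3, 0, 3], b = [2, 5]. c[0] = 3×2 = 6; c[1] = 3×5 + 0×2 = 15; c[2] = 0×5 + 3×2 = 6; c[3] = 3×5 = 15. Result coefficients: [6, 15, 6, 15] → 15z^3 + 6z^2 + 15z + 6

15z^3 + 6z^2 + 15z + 6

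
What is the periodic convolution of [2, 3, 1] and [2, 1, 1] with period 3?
Use y[k] = Σ_j u[j]·v[(k-j) mod 3]. y[0] = 2×2 + 3×1 + 1×1 = 8; y[1] = 2×1 + 3×2 + 1×1 = 9; y[2] = 2×1 + 3×1 + 1×2 = 7. Result: [8, 9, 7]

[8, 9, 7]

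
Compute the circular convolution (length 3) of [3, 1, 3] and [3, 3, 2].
Use y[k] = Σ_j a[j]·b[(k-j) mod 3]. y[0] = 3×3 + 1×2 + 3×3 = 20; y[1] = 3×3 + 1×3 + 3×2 = 18; y[2] = 3×2 + 1×3 + 3×3 = 18. Result: [20, 18, 18]

[20, 18, 18]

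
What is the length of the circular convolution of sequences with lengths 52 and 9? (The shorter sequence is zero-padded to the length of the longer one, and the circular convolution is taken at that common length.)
Circular convolution (zero-padding the shorter input) has length max(m, n) = max(52, 9) = 52

52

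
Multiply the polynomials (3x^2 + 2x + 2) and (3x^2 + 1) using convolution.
Ascending coefficients: a = [2, 2, 3], b = [1, 0, 3]. c[0] = 2×1 = 2; c[1] = 2×0 + 2×1 = 2; c[2] = 2×3 + 2×0 + 3×1 = 9; c[3] = 2×3 + 3×0 = 6; c[4] = 3×3 = 9. Result coefficients: [2, 2, 9, 6, 9] → 9x^4 + 6x^3 + 9x^2 + 2x + 2

9x^4 + 6x^3 + 9x^2 + 2x + 2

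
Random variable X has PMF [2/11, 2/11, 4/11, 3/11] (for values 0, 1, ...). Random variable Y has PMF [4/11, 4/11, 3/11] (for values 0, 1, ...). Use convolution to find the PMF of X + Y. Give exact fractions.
P(X+Y=k) = Σ_i P(X=i)·P(Y=k-i) — a convolution of [2/11, 2/11, 4/11, 3/11] and [4/11, 4/11, 3/11]. P(X+Y=0) = (2/11)×(4/11) = 8/121; P(X+Y=1) = (2/11)×(4/11) + (2/11)×(4/11) = 8/121 + 8/121 = 16/121; P(X+Y=2) = (2/11)×(3/11) + (2/11)×(4/11) + (4/11)×(4/11) = 6/121 + 8/121 + 16/121 = 30/121; P(X+Y=3) = (2/11)×(3/11) + (4/11)×(4/11) + (3/11)×(4/11) = 6/121 + 16/121 + 12/121 = 34/121; P(X+Y=4) = (4/11)×(3/11) + (3/11)×(4/11) = 12/121 + 12/121 = 24/121; P(X+Y=5) = (3/11)×(3/11) = 9/121. PMF: [8/121, 16/121, 30/121, 34/121, 24/121, 9/121] (sums to 1 ✓)

[8/121, 16/121, 30/121, 34/121, 24/121, 9/121]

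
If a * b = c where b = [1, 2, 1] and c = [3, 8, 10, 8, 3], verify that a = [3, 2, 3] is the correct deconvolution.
Forward-compute [3, 2, 3] * [1, 2, 1]: c[0] = 3×1 = 3; c[1] = 3×2 + 2×1 = 8; c[2] = 3×1 + 2×2 + 3×1 = 10; c[3] = 2×1 + 3×2 = 8; c[4] = 3×1 = 3 → [3, 8, 10, 8, 3]. Matches given c = [3, 8, 10, 8, 3], so verified.

Verified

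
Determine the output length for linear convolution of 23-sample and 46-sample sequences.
Linear/full convolution length: m + n - 1 = 23 + 46 - 1 = 68

68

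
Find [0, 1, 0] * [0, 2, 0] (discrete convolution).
y[0] = 0×0 = 0; y[1] = 0×2 + 1×0 = 0; y[2] = 0×0 + 1×2 + 0×0 = 2; y[3] = 1×0 + 0×2 = 0; y[4] = 0×0 = 0

[0, 0, 2, 0, 0]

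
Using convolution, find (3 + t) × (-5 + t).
Ascending coefficients: a = [3, 1], b = [-5, 1]. c[0] = 3×-5 = -15; c[1] = 3×1 + 1×-5 = -2; c[2] = 1×1 = 1. Result coefficients: [-15, -2, 1] → -15 - 2t + t^2

-15 - 2t + t^2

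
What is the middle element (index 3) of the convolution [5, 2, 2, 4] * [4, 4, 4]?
Use y[k] = Σ_i a[i]·b[k-i] at k=3. y[3] = 2×4 + 2×4 + 4×4 = 32

32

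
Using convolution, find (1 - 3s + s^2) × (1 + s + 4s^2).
Ascending coefficients: a = [1, -3, 1], b = [1, 1, 4]. c[0] = 1×1 = 1; c[1] = 1×1 + -3×1 = -2; c[2] = 1×4 + -3×1 + 1×1 = 2; c[3] = -3×4 + 1×1 = -11; c[4] = 1×4 = 4. Result coefficients: [1, -2, 2, -11, 4] → 1 - 2s + 2s^2 - 11s^3 + 4s^4

1 - 2s + 2s^2 - 11s^3 + 4s^4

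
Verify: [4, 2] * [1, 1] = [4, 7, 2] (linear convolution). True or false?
Recompute linear convolution of [4, 2] and [1, 1]: y[0] = 4×1 = 4; y[1] = 4×1 + 2×1 = 6; y[2] = 2×1 = 2 → [4, 6, 2]. Compare to given [4, 7, 2]: they differ at index 1: given 7, correct 6, so answer: No

No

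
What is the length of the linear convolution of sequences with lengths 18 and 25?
Linear/full convolution length: m + n - 1 = 18 + 25 - 1 = 42

42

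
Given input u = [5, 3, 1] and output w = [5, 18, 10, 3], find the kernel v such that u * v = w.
Output length 4 = len(u) + len(v) - 1 ⇒ len(v) = 2. Solve v forward using v[k] = (w[k] - Σ_{i≥1} u[i]·v[k-i]) / u[0]: v[0] = w[0] / u[0] = 5 / 5 = 1; v[1] = (w[1] - 3×1) / u[0] = (18 - 3×1) / 5 = 3. So v = [1, 3]. Forward-check [5, 3, 1] * [1, 3]: w[0] = 5×1 = 5; w[1] = 5×3 + 3×1 = 18; w[2] = 3×3 + 1×1 = 10; w[3] = 1×3 = 3 → [5, 18, 10, 3] ✓

[1, 3]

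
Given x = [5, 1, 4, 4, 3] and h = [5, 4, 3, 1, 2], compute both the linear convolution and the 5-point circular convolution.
Linear: y_lin[0] = 5×5 = 25; y_lin[1] = 5×4 + 1×5 = 25; y_lin[2] = 5×3 + 1×4 + 4×5 = 39; y_lin[3] = 5×1 + 1×3 + 4×4 + 4×5 = 44; y_lin[4] = 5×2 + 1×1 + 4×3 + 4×4 + 3×5 = 54; y_lin[5] = 1×2 + 4×1 + 4×3 + 3×4 = 30; y_lin[6] = 4×2 + 4×1 + 3×3 = 21; y_lin[7] = 4×2 + 3×1 = 11; y_lin[8] = 3×2 = 6 → [25, 25, 39, 44, 54, 30, 21, 11, 6]. Circular (length 5): y[0] = 5×5 + 1×2 + 4×1 + 4×3 + 3×4 = 55; y[1] = 5×4 + 1×5 + 4×2 + 4×1 + 3×3 = 46; y[2] = 5×3 + 1×4 + 4×5 + 4×2 + 3×1 = 50; y[3] = 5×1 + 1×3 + 4×4 + 4×5 + 3×2 = 50; y[4] = 5×2 + 1×1 + 4×3 + 4×4 + 3×5 = 54 → [55, 46, 50, 50, 54]

Linear: [25, 25, 39, 44, 54, 30, 21, 11, 6], Circular: [55, 46, 50, 50, 54]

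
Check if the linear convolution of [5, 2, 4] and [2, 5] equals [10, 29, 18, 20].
Recompute linear convolution of [5, 2, 4] and [2, 5]: y[0] = 5×2 = 10; y[1] = 5×5 + 2×2 = 29; y[2] = 2×5 + 4×2 = 18; y[3] = 4×5 = 20 → [10, 29, 18, 20]. Given [10, 29, 18, 20] matches, so answer: Yes

Yes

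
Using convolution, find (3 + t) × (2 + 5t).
Ascending coefficients: a = [3, 1], b = [2, 5]. c[0] = 3×2 = 6; c[1] = 3×5 + 1×2 = 17; c[2] = 1×5 = 5. Result coefficients: [6, 17, 5] → 6 + 17t + 5t^2

6 + 17t + 5t^2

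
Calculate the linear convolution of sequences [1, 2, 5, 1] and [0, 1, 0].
y[0] = 1×0 = 0; y[1] = 1×1 + 2×0 = 1; y[2] = 1×0 + 2×1 + 5×0 = 2; y[3] = 2×0 + 5×1 + 1×0 = 5; y[4] = 5×0 + 1×1 = 1; y[5] = 1×0 = 0

[0, 1, 2, 5, 1, 0]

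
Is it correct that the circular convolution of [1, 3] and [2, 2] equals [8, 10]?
Recompute circular convolution of [1, 3] and [2, 2]: y[0] = 1×2 + 3×2 = 8; y[1] = 1×2 + 3×2 = 8 → [8, 8]. Compare to given [8, 10]: they differ at index 1: given 10, correct 8, so answer: No

No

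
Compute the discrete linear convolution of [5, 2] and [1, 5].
y[0] = 5×1 = 5; y[1] = 5×5 + 2×1 = 27; y[2] = 2×5 = 10

[5, 27, 10]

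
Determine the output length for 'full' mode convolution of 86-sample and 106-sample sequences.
Linear/full convolution length: m + n - 1 = 86 + 106 - 1 = 191

191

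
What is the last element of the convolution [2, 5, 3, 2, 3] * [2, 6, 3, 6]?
Use y[k] = Σ_i a[i]·b[k-i] at k=7. y[7] = 3×6 = 18

18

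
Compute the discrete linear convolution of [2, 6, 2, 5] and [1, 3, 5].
y[0] = 2×1 = 2; y[1] = 2×3 + 6×1 = 12; y[2] = 2×5 + 6×3 + 2×1 = 30; y[3] = 6×5 + 2×3 + 5×1 = 41; y[4] = 2×5 + 5×3 = 25; y[5] = 5×5 = 25

[2, 12, 30, 41, 25, 25]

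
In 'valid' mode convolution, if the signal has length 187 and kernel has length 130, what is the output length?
'Valid' mode counts only positions where the kernel fully overlaps the signal: m - n + 1 = 187 - 130 + 1 = 58

58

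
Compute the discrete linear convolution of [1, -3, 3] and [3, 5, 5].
y[0] = 1×3 = 3; y[1] = 1×5 + -3×3 = -4; y[2] = 1×5 + -3×5 + 3×3 = -1; y[3] = -3×5 + 3×5 = 0; y[4] = 3×5 = 15

[3, -4, -1, 0, 15]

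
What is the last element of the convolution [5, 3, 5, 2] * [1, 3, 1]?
Use y[k] = Σ_i a[i]·b[k-i] at k=5. y[5] = 2×1 = 2

2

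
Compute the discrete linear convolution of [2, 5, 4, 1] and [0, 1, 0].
y[0] = 2×0 = 0; y[1] = 2×1 + 5×0 = 2; y[2] = 2×0 + 5×1 + 4×0 = 5; y[3] = 5×0 + 4×1 + 1×0 = 4; y[4] = 4×0 + 1×1 = 1; y[5] = 1×0 = 0

[0, 2, 5, 4, 1, 0]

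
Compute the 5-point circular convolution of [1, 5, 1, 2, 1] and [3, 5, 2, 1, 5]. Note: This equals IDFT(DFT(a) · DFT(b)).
Either evaluate y[k] = Σ_j a[j]·b[(k-j) mod 5] directly, or use IDFT(DFT(a) · DFT(b)). y[0] = 1×3 + 5×5 + 1×1 + 2×2 + 1×5 = 38; y[1] = 1×5 + 5×3 + 1×5 + 2×1 + 1×2 = 29; y[2] = 1×2 + 5×5 + 1×3 + 2×5 + 1×1 = 41; y[3] = 1×1 + 5×2 + 1×5 + 2×3 + 1×5 = 27; y[4] = 1×5 + 5×1 + 1×2 + 2×5 + 1×3 = 25. Result: [38, 29, 41, 27, 25]

[38, 29, 41, 27, 25]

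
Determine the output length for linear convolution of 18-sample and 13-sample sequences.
Linear/full convolution length: m + n - 1 = 18 + 13 - 1 = 30

30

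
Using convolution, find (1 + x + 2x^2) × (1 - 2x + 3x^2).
Ascending coefficients: a = [1, 1, 2], b = [1, -2, 3]. c[0] = 1×1 = 1; c[1] = 1×-2 + 1×1 = -1; c[2] = 1×3 + 1×-2 + 2×1 = 3; c[3] = 1×3 + 2×-2 = -1; c[4] = 2×3 = 6. Result coefficients: [1, -1, 3, -1, 6] → 1 - x + 3x^2 - x^3 + 6x^4

1 - x + 3x^2 - x^3 + 6x^4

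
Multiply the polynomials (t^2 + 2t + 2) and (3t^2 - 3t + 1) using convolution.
Ascending coefficients: a = [2, 2, 1], b = [1, -3, 3]. c[0] = 2×1 = 2; c[1] = 2×-3 + 2×1 = -4; c[2] = 2×3 + 2×-3 + 1×1 = 1; c[3] = 2×3 + 1×-3 = 3; c[4] = 1×3 = 3. Result coefficients: [2, -4, 1, 3, 3] → 3t^4 + 3t^3 + t^2 - 4t + 2

3t^4 + 3t^3 + t^2 - 4t + 2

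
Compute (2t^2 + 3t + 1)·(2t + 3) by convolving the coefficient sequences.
Ascending coefficients: a = [1, 3, 2], b = [3, 2]. c[0] = 1×3 = 3; c[1] = 1×2 + 3×3 = 11; c[2] = 3×2 + 2×3 = 12; c[3] = 2×2 = 4. Result coefficients: [3, 11, 12, 4] → 4t^3 + 12t^2 + 11t + 3

4t^3 + 12t^2 + 11t + 3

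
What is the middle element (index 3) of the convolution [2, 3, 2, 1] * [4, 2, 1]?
Use y[k] = Σ_i a[i]·b[k-i] at k=3. y[3] = 3×1 + 2×2 + 1×4 = 11

11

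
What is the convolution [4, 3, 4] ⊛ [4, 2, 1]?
y[0] = 4×4 = 16; y[1] = 4×2 + 3×4 = 20; y[2] = 4×1 + 3×2 + 4×4 = 26; y[3] = 3×1 + 4×2 = 11; y[4] = 4×1 = 4

[16, 20, 26, 11, 4]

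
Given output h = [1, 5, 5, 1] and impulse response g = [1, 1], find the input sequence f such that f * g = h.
Deconvolve h=[1, 5, 5, 1] by g=[1, 1]. Since g[0]=1, solve forward: f[0] = h[0] / 1 = 1; f[1] = (h[1] - 1×1) / 1 = 4; f[2] = (h[2] - 4×1) / 1 = 1. So f = [1, 4, 1]. Check by forward convolution: h[0] = 1×1 = 1; h[1] = 1×1 + 4×1 = 5; h[2] = 4×1 + 1×1 = 5; h[3] = 1×1 = 1

[1, 4, 1]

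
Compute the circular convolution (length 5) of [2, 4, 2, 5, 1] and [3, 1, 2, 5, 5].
Use y[k] = Σ_j u[j]·v[(k-j) mod 5]. y[0] = 2×3 + 4×5 + 2×5 + 5×2 + 1×1 = 47; y[1] = 2×1 + 4×3 + 2×5 + 5×5 + 1×2 = 51; y[2] = 2×2 + 4×1 + 2×3 + 5×5 + 1×5 = 44; y[3] = 2×5 + 4×2 + 2×1 + 5×3 + 1×5 = 40; y[4] = 2×5 + 4×5 + 2×2 + 5×1 + 1×3 = 42. Result: [47, 51, 44, 40, 42]

[47, 51, 44, 40, 42]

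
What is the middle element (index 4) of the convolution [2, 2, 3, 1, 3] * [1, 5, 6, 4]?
Use y[k] = Σ_i a[i]·b[k-i] at k=4. y[4] = 2×4 + 3×6 + 1×5 + 3×1 = 34

34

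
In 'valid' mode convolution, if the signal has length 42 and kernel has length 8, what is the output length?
'Valid' mode counts only positions where the kernel fully overlaps the signal: m - n + 1 = 42 - 8 + 1 = 35

35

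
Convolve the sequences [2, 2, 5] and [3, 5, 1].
y[0] = 2×3 = 6; y[1] = 2×5 + 2×3 = 16; y[2] = 2×1 + 2×5 + 5×3 = 27; y[3] = 2×1 + 5×5 = 27; y[4] = 5×1 = 5

[6, 16, 27, 27, 5]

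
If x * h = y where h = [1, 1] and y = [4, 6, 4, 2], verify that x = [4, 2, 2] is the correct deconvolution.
Forward-compute [4, 2, 2] * [1, 1]: y[0] = 4×1 = 4; y[1] = 4×1 + 2×1 = 6; y[2] = 2×1 + 2×1 = 4; y[3] = 2×1 = 2 → [4, 6, 4, 2]. Matches given y = [4, 6, 4, 2], so verified.

Verified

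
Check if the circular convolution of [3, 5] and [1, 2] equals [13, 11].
Recompute circular convolution of [3, 5] and [1, 2]: y[0] = 3×1 + 5×2 = 13; y[1] = 3×2 + 5×1 = 11 → [13, 11]. Given [13, 11] matches, so answer: Yes

Yes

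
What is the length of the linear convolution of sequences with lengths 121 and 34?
Linear/full convolution length: m + n - 1 = 121 + 34 - 1 = 154

154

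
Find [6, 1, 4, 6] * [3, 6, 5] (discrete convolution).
y[0] = 6×3 = 18; y[1] = 6×6 + 1×3 = 39; y[2] = 6×5 + 1×6 + 4×3 = 48; y[3] = 1×5 + 4×6 + 6×3 = 47; y[4] = 4×5 + 6×6 = 56; y[5] = 6×5 = 30

[18, 39, 48, 47, 56, 30]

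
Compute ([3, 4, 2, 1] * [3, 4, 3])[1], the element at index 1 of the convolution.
Use y[k] = Σ_i a[i]·b[k-i] at k=1. y[1] = 3×4 + 4×3 = 24

24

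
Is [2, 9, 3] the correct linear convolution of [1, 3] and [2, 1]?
Recompute linear convolution of [1, 3] and [2, 1]: y[0] = 1×2 = 2; y[1] = 1×1 + 3×2 = 7; y[2] = 3×1 = 3 → [2, 7, 3]. Compare to given [2, 9, 3]: they differ at index 1: given 9, correct 7, so answer: No

No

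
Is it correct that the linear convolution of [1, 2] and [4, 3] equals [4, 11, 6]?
Recompute linear convolution of [1, 2] and [4, 3]: y[0] = 1×4 = 4; y[1] = 1×3 + 2×4 = 11; y[2] = 2×3 = 6 → [4, 11, 6]. Given [4, 11, 6] matches, so answer: Yes

Yes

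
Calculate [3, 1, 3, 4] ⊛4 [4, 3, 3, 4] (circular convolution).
Use y[k] = Σ_j f[j]·g[(k-j) mod 4]. y[0] = 3×4 + 1×4 + 3×3 + 4×3 = 37; y[1] = 3×3 + 1×4 + 3×4 + 4×3 = 37; y[2] = 3×3 + 1×3 + 3×4 + 4×4 = 40; y[3] = 3×4 + 1×3 + 3×3 + 4×4 = 40. Result: [37, 37, 40, 40]

[37, 37, 40, 40]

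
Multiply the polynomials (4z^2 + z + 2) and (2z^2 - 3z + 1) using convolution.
Ascending coefficients: a = [2, 1, 4], b = [1, -3, 2]. c[0] = 2×1 = 2; c[1] = 2×-3 + 1×1 = -5; c[2] = 2×2 + 1×-3 + 4×1 = 5; c[3] = 1×2 + 4×-3 = -10; c[4] = 4×2 = 8. Result coefficients: [2, -5, 5, -10, 8] → 8z^4 - 10z^3 + 5z^2 - 5z + 2

8z^4 - 10z^3 + 5z^2 - 5z + 2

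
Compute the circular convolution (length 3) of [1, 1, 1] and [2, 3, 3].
Use y[k] = Σ_j u[j]·v[(k-j) mod 3]. y[0] = 1×2 + 1×3 + 1×3 = 8; y[1] = 1×3 + 1×2 + 1×3 = 8; y[2] = 1×3 + 1×3 + 1×2 = 8. Result: [8, 8, 8]

[8, 8, 8]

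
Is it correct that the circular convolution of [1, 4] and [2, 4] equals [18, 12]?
Recompute circular convolution of [1, 4] and [2, 4]: y[0] = 1×2 + 4×4 = 18; y[1] = 1×4 + 4×2 = 12 → [18, 12]. Given [18, 12] matches, so answer: Yes

Yes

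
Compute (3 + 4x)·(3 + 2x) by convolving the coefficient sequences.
Ascending coefficients: a = [3, 4], b = [3, 2]. c[0] = 3×3 = 9; c[1] = 3×2 + 4×3 = 18; c[2] = 4×2 = 8. Result coefficients: [9, 18, 8] → 9 + 18x + 8x^2

9 + 18x + 8x^2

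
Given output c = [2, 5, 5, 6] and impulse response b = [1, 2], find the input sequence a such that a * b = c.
Deconvolve c=[2, 5, 5, 6] by b=[1, 2]. Since b[0]=1, solve forward: a[0] = c[0] / 1 = 2; a[1] = (c[1] - 2×2) / 1 = 1; a[2] = (c[2] - 1×2) / 1 = 3. So a = [2, 1, 3]. Check by forward convolution: c[0] = 2×1 = 2; c[1] = 2×2 + 1×1 = 5; c[2] = 1×2 + 3×1 = 5; c[3] = 3×2 = 6

[2, 1, 3]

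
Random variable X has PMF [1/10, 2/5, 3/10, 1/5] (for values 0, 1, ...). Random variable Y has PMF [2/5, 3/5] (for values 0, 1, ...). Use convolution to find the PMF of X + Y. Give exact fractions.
P(X+Y=k) = Σ_i P(X=i)·P(Y=k-i) — a convolution of [1/10, 2/5, 3/10, 1/5] and [2/5, 3/5]. P(X+Y=0) = (1/10)×(2/5) = 1/25; P(X+Y=1) = (1/10)×(3/5) + (2/5)×(2/5) = 3/50 + 4/25 = 11/50; P(X+Y=2) = (2/5)×(3/5) + (3/10)×(2/5) = 6/25 + 3/25 = 9/25; P(X+Y=3) = (3/10)×(3/5) + (1/5)×(2/5) = 9/50 + 2/25 = 13/50; P(X+Y=4) = (1/5)×(3/5) = 3/25. PMF: [1/25, 11/50, 9/25, 13/50, 3/25] (sums to 1 ✓)

[1/25, 11/50, 9/25, 13/50, 3/25]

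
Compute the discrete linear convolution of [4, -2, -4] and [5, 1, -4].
y[0] = 4×5 = 20; y[1] = 4×1 + -2×5 = -6; y[2] = 4×-4 + -2×1 + -4×5 = -38; y[3] = -2×-4 + -4×1 = 4; y[4] = -4×-4 = 16

[20, -6, -38, 4, 16]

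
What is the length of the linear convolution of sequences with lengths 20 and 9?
Linear/full convolution length: m + n - 1 = 20 + 9 - 1 = 28

28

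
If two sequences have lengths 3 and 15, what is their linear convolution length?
Linear/full convolution length: m + n - 1 = 3 + 15 - 1 = 17

17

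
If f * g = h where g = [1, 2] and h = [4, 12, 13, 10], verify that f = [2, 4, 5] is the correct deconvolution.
Forward-compute [2, 4, 5] * [1, 2]: h[0] = 2×1 = 2; h[1] = 2×2 + 4×1 = 8; h[2] = 4×2 + 5×1 = 13; h[3] = 5×2 = 10 → [2, 8, 13, 10]. Does not match given h = [4, 12, 13, 10].

Not verified. [2, 4, 5] * [1, 2] = [2, 8, 13, 10], which differs from [4, 12, 13, 10] at index 0.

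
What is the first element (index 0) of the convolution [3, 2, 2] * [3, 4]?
Use y[k] = Σ_i a[i]·b[k-i] at k=0. y[0] = 3×3 = 9

9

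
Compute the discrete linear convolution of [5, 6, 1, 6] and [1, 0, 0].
y[0] = 5×1 = 5; y[1] = 5×0 + 6×1 = 6; y[2] = 5×0 + 6×0 + 1×1 = 1; y[3] = 6×0 + 1×0 + 6×1 = 6; y[4] = 1×0 + 6×0 = 0; y[5] = 6×0 = 0

[5, 6, 1, 6, 0, 0]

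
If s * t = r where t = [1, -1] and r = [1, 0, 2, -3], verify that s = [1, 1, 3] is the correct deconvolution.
Forward-compute [1, 1, 3] * [1, -1]: r[0] = 1×1 = 1; r[1] = 1×-1 + 1×1 = 0; r[2] = 1×-1 + 3×1 = 2; r[3] = 3×-1 = -3 → [1, 0, 2, -3]. Matches given r = [1, 0, 2, -3], so verified.

Verified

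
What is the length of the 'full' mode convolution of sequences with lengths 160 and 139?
Linear/full convolution length: m + n - 1 = 160 + 139 - 1 = 298

298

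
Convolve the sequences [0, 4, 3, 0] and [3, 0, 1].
y[0] = 0×3 = 0; y[1] = 0×0 + 4×3 = 12; y[2] = 0×1 + 4×0 + 3×3 = 9; y[3] = 4×1 + 3×0 + 0×3 = 4; y[4] = 3×1 + 0×0 = 3; y[5] = 0×1 = 0

[0, 12, 9, 4, 3, 0]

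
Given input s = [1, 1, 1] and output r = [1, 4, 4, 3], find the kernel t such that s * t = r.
Output length 4 = len(s) + len(t) - 1 ⇒ len(t) = 2. Solve t forward using t[k] = (r[k] - Σ_{i≥1} s[i]·t[k-i]) / s[0]: t[0] = r[0] / s[0] = 1 / 1 = 1; t[1] = (r[1] - 1×1) / s[0] = (4 - 1×1) / 1 = 3. So t = [1, 3]. Forward-check [1, 1, 1] * [1, 3]: r[0] = 1×1 = 1; r[1] = 1×3 + 1×1 = 4; r[2] = 1×3 + 1×1 = 4; r[3] = 1×3 = 3 → [1, 4, 4, 3] ✓

[1, 3]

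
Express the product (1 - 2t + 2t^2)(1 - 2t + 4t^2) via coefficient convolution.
Ascending coefficients: a = [1, -2, 2], b = [1, -2, 4]. c[0] = 1×1 = 1; c[1] = 1×-2 + -2×1 = -4; c[2] = 1×4 + -2×-2 + 2×1 = 10; c[3] = -2×4 + 2×-2 = -12; c[4] = 2×4 = 8. Result coefficients: [1, -4, 10, -12, 8] → 1 - 4t + 10t^2 - 12t^3 + 8t^4

1 - 4t + 10t^2 - 12t^3 + 8t^4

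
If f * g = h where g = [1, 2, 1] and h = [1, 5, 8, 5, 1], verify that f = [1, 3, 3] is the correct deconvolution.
Forward-compute [1, 3, 3] * [1, 2, 1]: h[0] = 1×1 = 1; h[1] = 1×2 + 3×1 = 5; h[2] = 1×1 + 3×2 + 3×1 = 10; h[3] = 3×1 + 3×2 = 9; h[4] = 3×1 = 3 → [1, 5, 10, 9, 3]. Does not match given h = [1, 5, 8, 5, 1].

Not verified. [1, 3, 3] * [1, 2, 1] = [1, 5, 10, 9, 3], which differs from [1, 5, 8, 5, 1] at index 2.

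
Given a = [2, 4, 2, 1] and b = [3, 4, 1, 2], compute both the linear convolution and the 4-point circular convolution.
Linear: y_lin[0] = 2×3 = 6; y_lin[1] = 2×4 + 4×3 = 20; y_lin[2] = 2×1 + 4×4 + 2×3 = 24; y_lin[3] = 2×2 + 4×1 + 2×4 + 1×3 = 19; y_lin[4] = 4×2 + 2×1 + 1×4 = 14; y_lin[5] = 2×2 + 1×1 = 5; y_lin[6] = 1×2 = 2 → [6, 20, 24, 19, 14, 5, 2]. Circular (length 4): y[0] = 2×3 + 4×2 + 2×1 + 1×4 = 20; y[1] = 2×4 + 4×3 + 2×2 + 1×1 = 25; y[2] = 2×1 + 4×4 + 2×3 + 1×2 = 26; y[3] = 2×2 + 4×1 + 2×4 + 1×3 = 19 → [20, 25, 26, 19]

Linear: [6, 20, 24, 19, 14, 5, 2], Circular: [20, 25, 26, 19]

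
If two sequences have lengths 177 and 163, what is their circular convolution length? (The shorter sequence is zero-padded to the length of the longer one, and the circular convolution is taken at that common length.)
Circular convolution (zero-padding the shorter input) has length max(m, n) = max(177, 163) = 177

177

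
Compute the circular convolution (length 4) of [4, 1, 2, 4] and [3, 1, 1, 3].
Use y[k] = Σ_j f[j]·g[(k-j) mod 4]. y[0] = 4×3 + 1×3 + 2×1 + 4×1 = 21; y[1] = 4×1 + 1×3 + 2×3 + 4×1 = 17; y[2] = 4×1 + 1×1 + 2×3 + 4×3 = 23; y[3] = 4×3 + 1×1 + 2×1 + 4×3 = 27. Result: [21, 17, 23, 27]

[21, 17, 23, 27]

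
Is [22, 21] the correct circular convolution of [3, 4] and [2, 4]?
Recompute circular convolution of [3, 4] and [2, 4]: y[0] = 3×2 + 4×4 = 22; y[1] = 3×4 + 4×2 = 20 → [22, 20]. Compare to given [22, 21]: they differ at index 1: given 21, correct 20, so answer: No

No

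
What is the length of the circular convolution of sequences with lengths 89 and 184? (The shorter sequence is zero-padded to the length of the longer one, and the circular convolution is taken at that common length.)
Circular convolution (zero-padding the shorter input) has length max(m, n) = max(89, 184) = 184

184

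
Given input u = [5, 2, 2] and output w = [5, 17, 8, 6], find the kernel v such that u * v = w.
Output length 4 = len(u) + len(v) - 1 ⇒ len(v) = 2. Solve v forward using v[k] = (w[k] - Σ_{i≥1} u[i]·v[k-i]) / u[0]: v[0] = w[0] / u[0] = 5 / 5 = 1; v[1] = (w[1] - 2×1) / u[0] = (17 - 2×1) / 5 = 3. So v = [1, 3]. Forward-check [5, 2, 2] * [1, 3]: w[0] = 5×1 = 5; w[1] = 5×3 + 2×1 = 17; w[2] = 2×3 + 2×1 = 8; w[3] = 2×3 = 6 → [5, 17, 8, 6] ✓

[1, 3]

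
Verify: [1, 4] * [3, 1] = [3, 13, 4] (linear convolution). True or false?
Recompute linear convolution of [1, 4] and [3, 1]: y[0] = 1×3 = 3; y[1] = 1×1 + 4×3 = 13; y[2] = 4×1 = 4 → [3, 13, 4]. Given [3, 13, 4] matches, so answer: Yes

Yes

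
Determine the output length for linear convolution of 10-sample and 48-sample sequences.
Linear/full convolution length: m + n - 1 = 10 + 48 - 1 = 57

57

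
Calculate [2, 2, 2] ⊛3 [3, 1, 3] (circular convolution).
Use y[k] = Σ_j u[j]·v[(k-j) mod 3]. y[0] = 2×3 + 2×3 + 2×1 = 14; y[1] = 2×1 + 2×3 + 2×3 = 14; y[2] = 2×3 + 2×1 + 2×3 = 14. Result: [14, 14, 14]

[14, 14, 14]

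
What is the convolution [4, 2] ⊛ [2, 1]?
y[0] = 4×2 = 8; y[1] = 4×1 + 2×2 = 8; y[2] = 2×1 = 2

[8, 8, 2]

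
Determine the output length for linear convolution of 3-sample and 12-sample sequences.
Linear/full convolution length: m + n - 1 = 3 + 12 - 1 = 14

14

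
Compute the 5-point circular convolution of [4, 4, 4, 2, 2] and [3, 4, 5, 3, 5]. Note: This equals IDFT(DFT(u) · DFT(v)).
Either evaluate y[k] = Σ_j u[j]·v[(k-j) mod 5] directly, or use IDFT(DFT(u) · DFT(v)). y[0] = 4×3 + 4×5 + 4×3 + 2×5 + 2×4 = 62; y[1] = 4×4 + 4×3 + 4×5 + 2×3 + 2×5 = 64; y[2] = 4×5 + 4×4 + 4×3 + 2×5 + 2×3 = 64; y[3] = 4×3 + 4×5 + 4×4 + 2×3 + 2×5 = 64; y[4] = 4×5 + 4×3 + 4×5 + 2×4 + 2×3 = 66. Result: [62, 64, 64, 64, 66]

[62, 64, 64, 64, 66]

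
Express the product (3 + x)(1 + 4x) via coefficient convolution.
Ascending coefficients: a = [3, 1], b = [1, 4]. c[0] = 3×1 = 3; c[1] = 3×4 + 1×1 = 13; c[2] = 1×4 = 4. Result coefficients: [3, 13, 4] → 3 + 13x + 4x^2

3 + 13x + 4x^2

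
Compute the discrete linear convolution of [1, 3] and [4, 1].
y[0] = 1×4 = 4; y[1] = 1×1 + 3×4 = 13; y[2] = 3×1 = 3

[4, 13, 3]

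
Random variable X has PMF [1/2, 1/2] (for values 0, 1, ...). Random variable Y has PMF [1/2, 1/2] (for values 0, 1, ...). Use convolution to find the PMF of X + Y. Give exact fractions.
P(X+Y=k) = Σ_i P(X=i)·P(Y=k-i) — a convolution of [1/2, 1/2] and [1/2, 1/2]. P(X+Y=0) = (1/2)×(1/2) = 1/4; P(X+Y=1) = (1/2)×(1/2) + (1/2)×(1/2) = 1/4 + 1/4 = 1/2; P(X+Y=2) = (1/2)×(1/2) = 1/4. PMF: [1/4, 1/2, 1/4] (sums to 1 ✓)

[1/4, 1/2, 1/4]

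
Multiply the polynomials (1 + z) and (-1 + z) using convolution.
Ascending coefficients: a = [1, 1], b = [-1, 1]. c[0] = 1×-1 = -1; c[1] = 1×1 + 1×-1 = 0; c[2] = 1×1 = 1. Result coefficients: [-1, 0, 1] → -1 + z^2

-1 + z^2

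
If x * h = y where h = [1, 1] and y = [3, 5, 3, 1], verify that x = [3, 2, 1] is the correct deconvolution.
Forward-compute [3, 2, 1] * [1, 1]: y[0] = 3×1 = 3; y[1] = 3×1 + 2×1 = 5; y[2] = 2×1 + 1×1 = 3; y[3] = 1×1 = 1 → [3, 5, 3, 1]. Matches given y = [3, 5, 3, 1], so verified.

Verified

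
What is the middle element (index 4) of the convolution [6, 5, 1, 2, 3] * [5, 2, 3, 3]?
Use y[k] = Σ_i a[i]·b[k-i] at k=4. y[4] = 5×3 + 1×3 + 2×2 + 3×5 = 37

37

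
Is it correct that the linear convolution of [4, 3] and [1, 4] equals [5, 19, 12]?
Recompute linear convolution of [4, 3] and [1, 4]: y[0] = 4×1 = 4; y[1] = 4×4 + 3×1 = 19; y[2] = 3×4 = 12 → [4, 19, 12]. Compare to given [5, 19, 12]: they differ at index 0: given 5, correct 4, so answer: No

No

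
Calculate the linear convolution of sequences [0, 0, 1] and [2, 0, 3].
y[0] = 0×2 = 0; y[1] = 0×0 + 0×2 = 0; y[2] = 0×3 + 0×0 + 1×2 = 2; y[3] = 0×3 + 1×0 = 0; y[4] = 1×3 = 3

[0, 0, 2, 0, 3]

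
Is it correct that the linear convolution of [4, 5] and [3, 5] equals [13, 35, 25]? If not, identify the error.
Recompute linear convolution of [4, 5] and [3, 5]: y[0] = 4×3 = 12; y[1] = 4×5 + 5×3 = 35; y[2] = 5×5 = 25 → [12, 35, 25]. Compare to given [13, 35, 25]: they differ at index 0: given 13, correct 12, so answer: No

No. Error at index 0: given 13, correct 12.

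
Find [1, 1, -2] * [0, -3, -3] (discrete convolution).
y[0] = 1×0 = 0; y[1] = 1×-3 + 1×0 = -3; y[2] = 1×-3 + 1×-3 + -2×0 = -6; y[3] = 1×-3 + -2×-3 = 3; y[4] = -2×-3 = 6

[0, -3, -6, 3, 6]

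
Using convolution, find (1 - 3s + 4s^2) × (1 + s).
Ascending coefficients: a = [1, -3, 4], b = [1, 1]. c[0] = 1×1 = 1; c[1] = 1×1 + -3×1 = -2; c[2] = -3×1 + 4×1 = 1; c[3] = 4×1 = 4. Result coefficients: [1, -2, 1, 4] → 1 - 2s + s^2 + 4s^3

1 - 2s + s^2 + 4s^3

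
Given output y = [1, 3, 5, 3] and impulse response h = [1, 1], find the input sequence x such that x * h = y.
Deconvolve y=[1, 3, 5, 3] by h=[1, 1]. Since h[0]=1, solve forward: x[0] = y[0] / 1 = 1; x[1] = (y[1] - 1×1) / 1 = 2; x[2] = (y[2] - 2×1) / 1 = 3. So x = [1, 2, 3]. Check by forward convolution: y[0] = 1×1 = 1; y[1] = 1×1 + 2×1 = 3; y[2] = 2×1 + 3×1 = 5; y[3] = 3×1 = 3

[1, 2, 3]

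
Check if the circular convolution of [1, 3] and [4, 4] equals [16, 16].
Recompute circular convolution of [1, 3] and [4, 4]: y[0] = 1×4 + 3×4 = 16; y[1] = 1×4 + 3×4 = 16 → [16, 16]. Given [16, 16] matches, so answer: Yes

Yes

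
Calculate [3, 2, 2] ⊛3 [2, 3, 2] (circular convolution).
Use y[k] = Σ_j u[j]·v[(k-j) mod 3]. y[0] = 3×2 + 2×2 + 2×3 = 16; y[1] = 3×3 + 2×2 + 2×2 = 17; y[2] = 3×2 + 2×3 + 2×2 = 16. Result: [16, 17, 16]

[16, 17, 16]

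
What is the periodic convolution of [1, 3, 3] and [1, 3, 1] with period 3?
Use y[k] = Σ_j s[j]·t[(k-j) mod 3]. y[0] = 1×1 + 3×1 + 3×3 = 13; y[1] = 1×3 + 3×1 + 3×1 = 9; y[2] = 1×1 + 3×3 + 3×1 = 13. Result: [13, 9, 13]

[13, 9, 13]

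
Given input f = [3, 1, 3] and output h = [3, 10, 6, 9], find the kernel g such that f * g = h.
Output length 4 = len(f) + len(g) - 1 ⇒ len(g) = 2. Solve g forward using g[k] = (h[k] - Σ_{i≥1} f[i]·g[k-i]) / f[0]: g[0] = h[0] / f[0] = 3 / 3 = 1; g[1] = (h[1] - 1×1) / f[0] = (10 - 1×1) / 3 = 3. So g = [1, 3]. Forward-check [3, 1, 3] * [1, 3]: h[0] = 3×1 = 3; h[1] = 3×3 + 1×1 = 10; h[2] = 1×3 + 3×1 = 6; h[3] = 3×3 = 9 → [3, 10, 6, 9] ✓

[1, 3]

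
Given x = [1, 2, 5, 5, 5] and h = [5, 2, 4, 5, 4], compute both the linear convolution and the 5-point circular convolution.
Linear: y_lin[0] = 1×5 = 5; y_lin[1] = 1×2 + 2×5 = 12; y_lin[2] = 1×4 + 2×2 + 5×5 = 33; y_lin[3] = 1×5 + 2×4 + 5×2 + 5×5 = 48; y_lin[4] = 1×4 + 2×5 + 5×4 + 5×2 + 5×5 = 69; y_lin[5] = 2×4 + 5×5 + 5×4 + 5×2 = 63; y_lin[6] = 5×4 + 5×5 + 5×4 = 65; y_lin[7] = 5×4 + 5×5 = 45; y_lin[8] = 5×4 = 20 → [5, 12, 33, 48, 69, 63, 65, 45, 20]. Circular (length 5): y[0] = 1×5 + 2×4 + 5×5 + 5×4 + 5×2 = 68; y[1] = 1×2 + 2×5 + 5×4 + 5×5 + 5×4 = 77; y[2] = 1×4 + 2×2 + 5×5 + 5×4 + 5×5 = 78; y[3] = 1×5 + 2×4 + 5×2 + 5×5 + 5×4 = 68; y[4] = 1×4 + 2×5 + 5×4 + 5×2 + 5×5 = 69 → [68, 77, 78, 68, 69]

Linear: [5, 12, 33, 48, 69, 63, 65, 45, 20], Circular: [68, 77, 78, 68, 69]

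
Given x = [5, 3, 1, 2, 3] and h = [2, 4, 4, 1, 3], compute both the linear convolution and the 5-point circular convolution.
Linear: y_lin[0] = 5×2 = 10; y_lin[1] = 5×4 + 3×2 = 26; y_lin[2] = 5×4 + 3×4 + 1×2 = 34; y_lin[3] = 5×1 + 3×4 + 1×4 + 2×2 = 25; y_lin[4] = 5×3 + 3×1 + 1×4 + 2×4 + 3×2 = 36; y_lin[5] = 3×3 + 1×1 + 2×4 + 3×4 = 30; y_lin[6] = 1×3 + 2×1 + 3×4 = 17; y_lin[7] = 2×3 + 3×1 = 9; y_lin[8] = 3×3 = 9 → [10, 26, 34, 25, 36, 30, 17, 9, 9]. Circular (length 5): y[0] = 5×2 + 3×3 + 1×1 + 2×4 + 3×4 = 40; y[1] = 5×4 + 3×2 + 1×3 + 2×1 + 3×4 = 43; y[2] = 5×4 + 3×4 + 1×2 + 2×3 + 3×1 = 43; y[3] = 5×1 + 3×4 + 1×4 + 2×2 + 3×3 = 34; y[4] = 5×3 + 3×1 + 1×4 + 2×4 + 3×2 = 36 → [40, 43, 43, 34, 36]

Linear: [10, 26, 34, 25, 36, 30, 17, 9, 9], Circular: [40, 43, 43, 34, 36]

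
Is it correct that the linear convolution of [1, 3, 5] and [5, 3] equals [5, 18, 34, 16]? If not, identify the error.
Recompute linear convolution of [1, 3, 5] and [5, 3]: y[0] = 1×5 = 5; y[1] = 1×3 + 3×5 = 18; y[2] = 3×3 + 5×5 = 34; y[3] = 5×3 = 15 → [5, 18, 34, 15]. Compare to given [5, 18, 34, 16]: they differ at index 3: given 16, correct 15, so answer: No

No. Error at index 3: given 16, correct 15.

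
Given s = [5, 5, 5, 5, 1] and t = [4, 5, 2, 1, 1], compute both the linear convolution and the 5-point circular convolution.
Linear: y_lin[0] = 5×4 = 20; y_lin[1] = 5×5 + 5×4 = 45; y_lin[2] = 5×2 + 5×5 + 5×4 = 55; y_lin[3] = 5×1 + 5×2 + 5×5 + 5×4 = 60; y_lin[4] = 5×1 + 5×1 + 5×2 + 5×5 + 1×4 = 49; y_lin[5] = 5×1 + 5×1 + 5×2 + 1×5 = 25; y_lin[6] = 5×1 + 5×1 + 1×2 = 12; y_lin[7] = 5×1 + 1×1 = 6; y_lin[8] = 1×1 = 1 → [20, 45, 55, 60, 49, 25, 12, 6, 1]. Circular (length 5): y[0] = 5×4 + 5×1 + 5×1 + 5×2 + 1×5 = 45; y[1] = 5×5 + 5×4 + 5×1 + 5×1 + 1×2 = 57; y[2] = 5×2 + 5×5 + 5×4 + 5×1 + 1×1 = 61; y[3] = 5×1 + 5×2 + 5×5 + 5×4 + 1×1 = 61; y[4] = 5×1 + 5×1 + 5×2 + 5×5 + 1×4 = 49 → [45, 57, 61, 61, 49]

Linear: [20, 45, 55, 60, 49, 25, 12, 6, 1], Circular: [45, 57, 61, 61, 49]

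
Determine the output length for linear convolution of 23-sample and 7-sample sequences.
Linear/full convolution length: m + n - 1 = 23 + 7 - 1 = 29

29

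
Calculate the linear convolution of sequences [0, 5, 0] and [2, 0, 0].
y[0] = 0×2 = 0; y[1] = 0×0 + 5×2 = 10; y[2] = 0×0 + 5×0 + 0×2 = 0; y[3] = 5×0 + 0×0 = 0; y[4] = 0×0 = 0

[0, 10, 0, 0, 0]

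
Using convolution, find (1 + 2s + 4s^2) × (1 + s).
Ascending coefficients: a = [1, 2, 4], b = [1, 1]. c[0] = 1×1 = 1; c[1] = 1×1 + 2×1 = 3; c[2] = 2×1 + 4×1 = 6; c[3] = 4×1 = 4. Result coefficients: [1, 3, 6, 4] → 1 + 3s + 6s^2 + 4s^3

1 + 3s + 6s^2 + 4s^3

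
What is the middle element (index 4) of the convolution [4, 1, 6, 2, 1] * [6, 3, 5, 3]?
Use y[k] = Σ_i a[i]·b[k-i] at k=4. y[4] = 1×3 + 6×5 + 2×3 + 1×6 = 45

45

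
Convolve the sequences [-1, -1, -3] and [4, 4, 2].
y[0] = -1×4 = -4; y[1] = -1×4 + -1×4 = -8; y[2] = -1×2 + -1×4 + -3×4 = -18; y[3] = -1×2 + -3×4 = -14; y[4] = -3×2 = -6

[-4, -8, -18, -14, -6]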